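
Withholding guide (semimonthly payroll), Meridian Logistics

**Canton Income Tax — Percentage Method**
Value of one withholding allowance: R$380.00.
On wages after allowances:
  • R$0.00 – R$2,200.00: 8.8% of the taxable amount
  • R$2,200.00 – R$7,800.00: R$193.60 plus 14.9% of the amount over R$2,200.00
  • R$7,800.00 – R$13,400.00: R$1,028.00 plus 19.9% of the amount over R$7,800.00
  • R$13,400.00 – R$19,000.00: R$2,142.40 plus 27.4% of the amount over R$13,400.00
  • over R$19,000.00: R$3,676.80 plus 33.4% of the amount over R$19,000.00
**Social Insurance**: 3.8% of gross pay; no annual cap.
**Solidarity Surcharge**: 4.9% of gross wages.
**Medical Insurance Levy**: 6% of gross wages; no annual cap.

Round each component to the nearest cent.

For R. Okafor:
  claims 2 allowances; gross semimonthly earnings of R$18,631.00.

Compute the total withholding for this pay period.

Canton Income Tax: taxable = R$18,631.00 − 2×R$380.00 = R$17,871.00
  R$2,142.40 + 27.4% × (R$17,871.00 − R$13,400.00) = R$2,142.40 + 27.4% × R$4,471.00 = R$3,367.45
Social Insurance: 3.8% × R$18,631.00 = R$707.98
Solidarity Surcharge: 4.9% × R$18,631.00 = R$912.92
Medical Insurance Levy: 6% × R$18,631.00 = R$1,117.86
Total: R$3,367.45 + R$707.98 + R$912.92 + R$1,117.86 = R$6,106.21

R$6,106.21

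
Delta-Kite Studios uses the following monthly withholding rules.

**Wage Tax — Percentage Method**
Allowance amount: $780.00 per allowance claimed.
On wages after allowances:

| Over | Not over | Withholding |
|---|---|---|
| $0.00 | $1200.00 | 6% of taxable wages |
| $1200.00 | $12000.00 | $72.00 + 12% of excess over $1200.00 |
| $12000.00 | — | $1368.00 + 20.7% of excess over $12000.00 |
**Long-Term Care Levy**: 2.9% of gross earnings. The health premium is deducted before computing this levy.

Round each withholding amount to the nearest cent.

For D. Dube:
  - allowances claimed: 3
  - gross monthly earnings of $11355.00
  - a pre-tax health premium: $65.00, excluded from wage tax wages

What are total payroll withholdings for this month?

Wage Tax: taxable = $11355.00 − $65.00 − 3×$780.00 = $8950.00
  $72.00 + 12% × ($8950.00 − $1200.00) = $72.00 + 12% × $7750.00 = $1002.00
Long-Term Care Levy: 2.9% × $11290.00 = $327.41
Total: $1002.00 + $327.41 = $1329.41

$1329.41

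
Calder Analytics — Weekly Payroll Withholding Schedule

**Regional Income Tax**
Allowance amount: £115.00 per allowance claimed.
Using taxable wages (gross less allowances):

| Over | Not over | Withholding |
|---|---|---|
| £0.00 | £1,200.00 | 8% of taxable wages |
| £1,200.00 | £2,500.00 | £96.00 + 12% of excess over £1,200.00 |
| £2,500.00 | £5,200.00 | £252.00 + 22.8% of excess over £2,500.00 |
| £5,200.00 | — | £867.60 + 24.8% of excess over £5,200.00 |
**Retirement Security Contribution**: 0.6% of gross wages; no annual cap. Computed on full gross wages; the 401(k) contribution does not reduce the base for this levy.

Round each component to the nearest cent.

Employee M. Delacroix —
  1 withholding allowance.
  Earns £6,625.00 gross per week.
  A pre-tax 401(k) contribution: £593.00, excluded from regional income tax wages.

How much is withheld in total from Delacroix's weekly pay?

Regional Income Tax: taxable = £6,625.00 − £593.00 − 1×£115.00 = £5,917.00
  £867.60 + 24.8% × (£5,917.00 − £5,200.00) = £867.60 + 24.8% × £717.00 = £1,045.42
Retirement Security Contribution: 0.6% × £6,625.00 = £39.75
Total: £1,045.42 + £39.75 = £1,085.17

£1,085.17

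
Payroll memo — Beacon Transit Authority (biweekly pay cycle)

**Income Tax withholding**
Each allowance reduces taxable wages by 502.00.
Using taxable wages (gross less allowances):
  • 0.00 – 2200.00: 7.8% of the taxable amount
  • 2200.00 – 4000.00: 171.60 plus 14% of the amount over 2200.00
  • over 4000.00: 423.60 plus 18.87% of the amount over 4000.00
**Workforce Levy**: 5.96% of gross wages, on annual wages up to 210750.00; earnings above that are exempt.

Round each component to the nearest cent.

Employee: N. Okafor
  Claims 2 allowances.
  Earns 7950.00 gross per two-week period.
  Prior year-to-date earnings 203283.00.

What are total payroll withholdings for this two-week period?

1424.54

Income Tax: taxable = 7950.00 − 2×502.00 = 6946.00
  423.60 + 18.87% × (6946.00 − 4000.00) = 423.60 + 18.87% × 2946.00 = 979.51
Workforce Levy: cap 210750.00 − YTD 203283.00 = 7467.00 subject; 5.96% × 7467.00 = 445.03
Total: 979.51 + 445.03 = 1424.54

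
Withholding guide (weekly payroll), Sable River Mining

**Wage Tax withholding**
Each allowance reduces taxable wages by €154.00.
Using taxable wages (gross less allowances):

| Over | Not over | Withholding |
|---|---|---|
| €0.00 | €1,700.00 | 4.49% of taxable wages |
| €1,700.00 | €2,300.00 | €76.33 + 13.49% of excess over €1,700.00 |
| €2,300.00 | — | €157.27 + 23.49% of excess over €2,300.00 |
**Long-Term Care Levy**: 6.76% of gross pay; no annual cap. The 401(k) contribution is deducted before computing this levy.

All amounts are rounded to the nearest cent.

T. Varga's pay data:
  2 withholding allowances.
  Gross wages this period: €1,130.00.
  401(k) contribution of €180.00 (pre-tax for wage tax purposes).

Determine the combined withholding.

Wage Tax: taxable = €1,130.00 − €180.00 − 2×€154.00 = €642.00
  4.49% × €642.00 = €28.83
Long-Term Care Levy: 6.76% × €950.00 = €64.22
Total: €28.83 + €64.22 = €93.05

€93.05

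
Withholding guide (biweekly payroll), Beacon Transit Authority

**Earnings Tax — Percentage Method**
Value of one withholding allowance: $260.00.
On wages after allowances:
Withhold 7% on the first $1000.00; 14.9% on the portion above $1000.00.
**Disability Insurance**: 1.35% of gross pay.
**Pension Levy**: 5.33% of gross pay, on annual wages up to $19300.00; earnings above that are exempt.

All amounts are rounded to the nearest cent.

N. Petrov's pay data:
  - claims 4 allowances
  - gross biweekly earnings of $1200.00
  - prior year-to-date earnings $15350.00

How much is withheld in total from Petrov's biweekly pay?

Earnings Tax: taxable = $1200.00 − 4×$260.00 = $160.00
  7% × $160.00 = $11.20
Disability Insurance: 1.35% × $1200.00 = $16.20
Pension Levy: 5.33% × $1200.00 = $63.96
Total: $11.20 + $16.20 + $63.96 = $91.36

$91.36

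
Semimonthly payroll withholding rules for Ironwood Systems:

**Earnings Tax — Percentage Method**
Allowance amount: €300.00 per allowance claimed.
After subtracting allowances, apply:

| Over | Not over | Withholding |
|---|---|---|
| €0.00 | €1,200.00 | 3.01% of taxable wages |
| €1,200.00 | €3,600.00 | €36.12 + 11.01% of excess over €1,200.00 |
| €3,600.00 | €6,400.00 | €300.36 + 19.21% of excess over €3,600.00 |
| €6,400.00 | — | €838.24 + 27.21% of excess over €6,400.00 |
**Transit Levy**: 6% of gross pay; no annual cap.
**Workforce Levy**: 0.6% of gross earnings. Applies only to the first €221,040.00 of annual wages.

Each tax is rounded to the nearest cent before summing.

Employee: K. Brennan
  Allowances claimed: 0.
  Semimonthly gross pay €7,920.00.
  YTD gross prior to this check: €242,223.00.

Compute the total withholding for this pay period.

€1,727.03

Earnings Tax: taxable = €7,920.00
  €838.24 + 27.21% × (€7,920.00 − €6,400.00) = €838.24 + 27.21% × €1,520.00 = €1,251.83
Transit Levy: 6% × €7,920.00 = €475.20
Workforce Levy: YTD €242,223.00 ≥ cap €221,040.00 → €0.00
Total: €1,251.83 + €475.20 + €0.00 = €1,727.03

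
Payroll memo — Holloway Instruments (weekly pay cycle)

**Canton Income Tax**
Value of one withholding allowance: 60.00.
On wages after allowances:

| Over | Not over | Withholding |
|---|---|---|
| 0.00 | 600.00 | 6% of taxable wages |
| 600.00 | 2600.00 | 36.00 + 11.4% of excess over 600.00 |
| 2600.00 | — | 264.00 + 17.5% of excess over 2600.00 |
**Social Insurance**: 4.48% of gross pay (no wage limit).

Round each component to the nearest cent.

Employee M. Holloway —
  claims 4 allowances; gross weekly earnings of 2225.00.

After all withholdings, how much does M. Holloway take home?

Canton Income Tax: taxable = 2225.00 − 4×60.00 = 1985.00
  36.00 + 11.4% × (1985.00 − 600.00) = 36.00 + 11.4% × 1385.00 = 193.89
Social Insurance: 4.48% × 2225.00 = 99.68
Total withheld: 193.89 + 99.68 = 293.57
Net pay: 2225.00 − 293.57 = 1931.43

1931.43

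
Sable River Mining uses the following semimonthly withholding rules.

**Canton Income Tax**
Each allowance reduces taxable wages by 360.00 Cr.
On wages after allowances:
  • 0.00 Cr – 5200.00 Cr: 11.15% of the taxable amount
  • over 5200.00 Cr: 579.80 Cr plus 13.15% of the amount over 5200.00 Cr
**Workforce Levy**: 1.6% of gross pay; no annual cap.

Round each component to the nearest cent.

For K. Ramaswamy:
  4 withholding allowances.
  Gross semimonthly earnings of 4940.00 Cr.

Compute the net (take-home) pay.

Canton Income Tax: taxable = 4940.00 Cr − 4×360.00 Cr = 3500.00 Cr
  11.15% × 3500.00 Cr = 390.25 Cr
Workforce Levy: 1.6% × 4940.00 Cr = 79.04 Cr
Total withheld: 390.25 Cr + 79.04 Cr = 469.29 Cr
Net pay: 4940.00 Cr − 469.29 Cr = 4470.71 Cr

4470.71 Cr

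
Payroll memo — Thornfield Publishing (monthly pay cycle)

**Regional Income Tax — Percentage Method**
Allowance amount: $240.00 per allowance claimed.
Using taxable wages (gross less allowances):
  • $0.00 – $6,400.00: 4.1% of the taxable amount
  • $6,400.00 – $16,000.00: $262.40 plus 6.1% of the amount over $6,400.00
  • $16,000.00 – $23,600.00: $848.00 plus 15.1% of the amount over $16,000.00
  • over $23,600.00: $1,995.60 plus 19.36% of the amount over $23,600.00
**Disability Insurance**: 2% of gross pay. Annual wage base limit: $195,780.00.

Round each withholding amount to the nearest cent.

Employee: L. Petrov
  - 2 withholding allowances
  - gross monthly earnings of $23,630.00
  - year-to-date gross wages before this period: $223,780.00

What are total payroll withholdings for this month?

$1,927.65

Regional Income Tax: taxable = $23,630.00 − 2×$240.00 = $23,150.00
  $848.00 + 15.1% × ($23,150.00 − $16,000.00) = $848.00 + 15.1% × $7,150.00 = $1,927.65
Disability Insurance: YTD $223,780.00 ≥ cap $195,780.00 → $0.00
Total: $1,927.65 + $0.00 = $1,927.65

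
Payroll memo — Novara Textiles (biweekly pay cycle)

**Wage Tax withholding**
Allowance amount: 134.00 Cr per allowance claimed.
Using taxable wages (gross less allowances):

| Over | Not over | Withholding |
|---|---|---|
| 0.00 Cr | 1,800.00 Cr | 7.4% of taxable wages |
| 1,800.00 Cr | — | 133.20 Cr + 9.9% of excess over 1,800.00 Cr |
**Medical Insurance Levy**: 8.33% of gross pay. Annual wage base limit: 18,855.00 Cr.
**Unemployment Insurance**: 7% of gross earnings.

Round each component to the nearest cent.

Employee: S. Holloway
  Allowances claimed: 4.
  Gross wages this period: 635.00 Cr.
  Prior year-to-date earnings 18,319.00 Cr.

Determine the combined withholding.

96.43 Cr

Wage Tax: taxable = 635.00 Cr − 4×134.00 Cr = 99.00 Cr
  7.4% × 99.00 Cr = 7.33 Cr
Medical Insurance Levy: cap 18,855.00 Cr − YTD 18,319.00 Cr = 536.00 Cr subject; 8.33% × 536.00 Cr = 44.65 Cr
Unemployment Insurance: 7% × 635.00 Cr = 44.45 Cr
Total: 7.33 Cr + 44.65 Cr + 44.45 Cr = 96.43 Cr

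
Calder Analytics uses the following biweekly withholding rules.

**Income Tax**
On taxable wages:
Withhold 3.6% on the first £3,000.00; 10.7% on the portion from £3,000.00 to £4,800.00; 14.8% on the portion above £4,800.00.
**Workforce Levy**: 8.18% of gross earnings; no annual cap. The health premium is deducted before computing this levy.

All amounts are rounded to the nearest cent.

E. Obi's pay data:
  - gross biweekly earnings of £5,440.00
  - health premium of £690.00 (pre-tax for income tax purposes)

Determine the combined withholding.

£683.80

Income Tax: taxable = £5,440.00 − £690.00 = £4,750.00
  £108.00 + 10.7% × (£4,750.00 − £3,000.00) = £108.00 + 10.7% × £1,750.00 = £295.25
Workforce Levy: 8.18% × £4,750.00 = £388.55
Total: £295.25 + £388.55 = £683.80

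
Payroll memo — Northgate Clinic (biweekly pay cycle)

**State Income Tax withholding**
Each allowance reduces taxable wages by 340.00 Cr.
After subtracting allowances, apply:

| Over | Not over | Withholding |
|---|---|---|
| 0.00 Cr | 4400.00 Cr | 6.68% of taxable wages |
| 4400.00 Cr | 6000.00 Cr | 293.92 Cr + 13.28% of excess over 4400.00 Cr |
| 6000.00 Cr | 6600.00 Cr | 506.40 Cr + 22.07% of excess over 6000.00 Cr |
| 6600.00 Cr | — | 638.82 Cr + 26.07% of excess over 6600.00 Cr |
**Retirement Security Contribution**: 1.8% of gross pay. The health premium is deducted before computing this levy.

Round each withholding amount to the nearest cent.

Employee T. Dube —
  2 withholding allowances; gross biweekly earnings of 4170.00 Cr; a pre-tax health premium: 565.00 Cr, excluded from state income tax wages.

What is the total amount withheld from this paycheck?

State Income Tax: taxable = 4170.00 Cr − 565.00 Cr − 2×340.00 Cr = 2925.00 Cr
  6.68% × 2925.00 Cr = 195.39 Cr
Retirement Security Contribution: 1.8% × 3605.00 Cr = 64.89 Cr
Total: 195.39 Cr + 64.89 Cr = 260.28 Cr

260.28 Cr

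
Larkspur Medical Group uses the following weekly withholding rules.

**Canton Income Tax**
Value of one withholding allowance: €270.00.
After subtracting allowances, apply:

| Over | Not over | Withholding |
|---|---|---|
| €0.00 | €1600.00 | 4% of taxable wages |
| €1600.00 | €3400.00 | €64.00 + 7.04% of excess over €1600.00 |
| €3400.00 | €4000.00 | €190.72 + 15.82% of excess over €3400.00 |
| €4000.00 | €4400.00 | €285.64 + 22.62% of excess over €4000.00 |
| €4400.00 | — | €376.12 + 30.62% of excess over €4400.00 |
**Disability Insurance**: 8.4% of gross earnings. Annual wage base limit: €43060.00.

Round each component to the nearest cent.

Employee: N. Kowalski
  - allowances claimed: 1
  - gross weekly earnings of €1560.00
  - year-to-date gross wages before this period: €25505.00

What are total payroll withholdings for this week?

€182.64

Canton Income Tax: taxable = €1560.00 − 1×€270.00 = €1290.00
  4% × €1290.00 = €51.60
Disability Insurance: 8.4% × €1560.00 = €131.04
Total: €51.60 + €131.04 = €182.64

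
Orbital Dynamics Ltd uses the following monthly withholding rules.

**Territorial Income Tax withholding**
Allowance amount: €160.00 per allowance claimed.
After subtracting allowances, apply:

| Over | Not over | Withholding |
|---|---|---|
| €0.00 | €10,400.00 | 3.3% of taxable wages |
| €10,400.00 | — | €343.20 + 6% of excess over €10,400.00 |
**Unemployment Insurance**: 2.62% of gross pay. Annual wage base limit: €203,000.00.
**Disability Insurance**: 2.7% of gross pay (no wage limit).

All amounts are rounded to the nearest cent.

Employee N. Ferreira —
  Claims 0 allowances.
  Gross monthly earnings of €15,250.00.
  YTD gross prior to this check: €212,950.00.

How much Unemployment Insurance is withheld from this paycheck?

€0.00

Unemployment Insurance: YTD €212,950.00 ≥ cap €203,000.00 → €0.00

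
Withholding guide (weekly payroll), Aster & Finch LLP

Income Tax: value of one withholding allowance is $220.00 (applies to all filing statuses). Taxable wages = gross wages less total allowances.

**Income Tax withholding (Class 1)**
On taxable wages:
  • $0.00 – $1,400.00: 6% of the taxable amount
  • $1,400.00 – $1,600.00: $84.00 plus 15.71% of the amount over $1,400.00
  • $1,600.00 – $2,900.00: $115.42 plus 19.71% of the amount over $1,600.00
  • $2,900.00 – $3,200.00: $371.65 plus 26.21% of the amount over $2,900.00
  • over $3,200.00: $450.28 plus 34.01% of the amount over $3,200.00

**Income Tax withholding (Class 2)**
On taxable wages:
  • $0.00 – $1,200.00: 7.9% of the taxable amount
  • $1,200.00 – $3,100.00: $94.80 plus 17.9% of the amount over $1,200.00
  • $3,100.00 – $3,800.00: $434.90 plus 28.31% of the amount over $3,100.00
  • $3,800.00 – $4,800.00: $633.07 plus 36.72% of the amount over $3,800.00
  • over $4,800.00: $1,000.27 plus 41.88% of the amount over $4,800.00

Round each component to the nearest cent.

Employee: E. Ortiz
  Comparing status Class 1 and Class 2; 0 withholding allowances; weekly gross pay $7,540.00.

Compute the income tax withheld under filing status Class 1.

Income Tax (Class 1): taxable = $7,540.00
  $450.28 + 34.01% × ($7,540.00 − $3,200.00) = $450.28 + 34.01% × $4,340.00 = $1,926.31

$1,926.31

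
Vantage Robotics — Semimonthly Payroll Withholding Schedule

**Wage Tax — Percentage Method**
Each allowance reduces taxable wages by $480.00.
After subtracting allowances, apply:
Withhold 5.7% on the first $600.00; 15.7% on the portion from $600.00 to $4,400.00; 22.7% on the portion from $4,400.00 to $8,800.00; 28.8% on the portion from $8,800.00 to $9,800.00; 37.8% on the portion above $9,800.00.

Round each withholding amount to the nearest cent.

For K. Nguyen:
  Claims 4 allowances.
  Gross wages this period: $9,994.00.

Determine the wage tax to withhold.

Wage Tax: taxable = $9,994.00 − 4×$480.00 = $8,074.00
  $630.80 + 22.7% × ($8,074.00 − $4,400.00) = $630.80 + 22.7% × $3,674.00 = $1,464.80

$1,464.80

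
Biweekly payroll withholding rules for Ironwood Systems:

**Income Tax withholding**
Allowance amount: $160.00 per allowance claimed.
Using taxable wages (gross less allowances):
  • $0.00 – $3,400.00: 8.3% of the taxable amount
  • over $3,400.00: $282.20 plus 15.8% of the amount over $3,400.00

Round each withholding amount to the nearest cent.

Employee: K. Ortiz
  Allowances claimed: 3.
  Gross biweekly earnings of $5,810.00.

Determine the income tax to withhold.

Income Tax: taxable = $5,810.00 − 3×$160.00 = $5,330.00
  $282.20 + 15.8% × ($5,330.00 − $3,400.00) = $282.20 + 15.8% × $1,930.00 = $587.14

$587.14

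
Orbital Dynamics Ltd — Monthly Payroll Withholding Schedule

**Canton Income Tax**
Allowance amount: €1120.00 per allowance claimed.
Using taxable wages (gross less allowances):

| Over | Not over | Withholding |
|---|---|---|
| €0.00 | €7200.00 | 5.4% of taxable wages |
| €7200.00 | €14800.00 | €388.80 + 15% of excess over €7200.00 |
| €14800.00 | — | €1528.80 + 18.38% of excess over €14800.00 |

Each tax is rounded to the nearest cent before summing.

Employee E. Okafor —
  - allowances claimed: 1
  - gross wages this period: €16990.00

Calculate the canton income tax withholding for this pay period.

Canton Income Tax: taxable = €16990.00 − 1×€1120.00 = €15870.00
  €1528.80 + 18.38% × (€15870.00 − €14800.00) = €1528.80 + 18.38% × €1070.00 = €1725.47

€1725.47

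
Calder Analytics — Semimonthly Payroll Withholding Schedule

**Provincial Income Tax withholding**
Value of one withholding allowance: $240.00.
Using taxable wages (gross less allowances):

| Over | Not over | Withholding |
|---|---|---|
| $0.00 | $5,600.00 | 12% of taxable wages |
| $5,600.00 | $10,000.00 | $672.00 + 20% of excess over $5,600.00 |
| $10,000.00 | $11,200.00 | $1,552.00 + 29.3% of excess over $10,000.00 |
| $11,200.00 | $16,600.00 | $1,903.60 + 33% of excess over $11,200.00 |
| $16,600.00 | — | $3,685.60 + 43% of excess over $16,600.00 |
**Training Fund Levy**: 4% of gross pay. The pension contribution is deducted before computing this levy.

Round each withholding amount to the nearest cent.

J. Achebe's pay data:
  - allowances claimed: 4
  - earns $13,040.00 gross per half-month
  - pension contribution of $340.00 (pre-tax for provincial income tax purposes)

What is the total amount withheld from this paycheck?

Provincial Income Tax: taxable = $13,040.00 − $340.00 − 4×$240.00 = $11,740.00
  $1,903.60 + 33% × ($11,740.00 − $11,200.00) = $1,903.60 + 33% × $540.00 = $2,081.80
Training Fund Levy: 4% × $12,700.00 = $508.00
Total: $2,081.80 + $508.00 = $2,589.80

$2,589.80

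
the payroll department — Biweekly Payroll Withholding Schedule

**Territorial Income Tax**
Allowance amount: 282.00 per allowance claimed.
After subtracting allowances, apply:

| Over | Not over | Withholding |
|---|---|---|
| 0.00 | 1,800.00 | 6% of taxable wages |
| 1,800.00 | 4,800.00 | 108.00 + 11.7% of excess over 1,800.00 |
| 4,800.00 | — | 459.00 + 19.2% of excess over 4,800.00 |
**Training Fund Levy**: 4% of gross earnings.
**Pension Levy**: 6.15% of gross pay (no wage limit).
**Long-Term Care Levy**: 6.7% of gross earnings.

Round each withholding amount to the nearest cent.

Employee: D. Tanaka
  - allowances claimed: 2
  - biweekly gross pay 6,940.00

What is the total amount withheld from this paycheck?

Territorial Income Tax: taxable = 6,940.00 − 2×282.00 = 6,376.00
  459.00 + 19.2% × (6,376.00 − 4,800.00) = 459.00 + 19.2% × 1,576.00 = 761.59
Training Fund Levy: 4% × 6,940.00 = 277.60
Pension Levy: 6.15% × 6,940.00 = 426.81
Long-Term Care Levy: 6.7% × 6,940.00 = 464.98
Total: 761.59 + 277.60 + 426.81 + 464.98 = 1,930.98

1,930.98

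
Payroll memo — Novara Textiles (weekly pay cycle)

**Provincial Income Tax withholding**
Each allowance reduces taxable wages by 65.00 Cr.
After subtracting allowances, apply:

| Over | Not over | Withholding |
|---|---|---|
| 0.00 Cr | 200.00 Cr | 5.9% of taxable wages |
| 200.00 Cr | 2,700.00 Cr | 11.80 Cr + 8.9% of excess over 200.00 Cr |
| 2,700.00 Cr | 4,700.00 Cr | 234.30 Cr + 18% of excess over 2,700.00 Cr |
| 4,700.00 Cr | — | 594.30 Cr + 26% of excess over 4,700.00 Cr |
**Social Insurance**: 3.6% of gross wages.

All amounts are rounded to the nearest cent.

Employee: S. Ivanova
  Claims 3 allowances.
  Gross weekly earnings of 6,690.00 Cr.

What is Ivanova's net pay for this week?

Provincial Income Tax: taxable = 6,690.00 Cr − 3×65.00 Cr = 6,495.00 Cr
  594.30 Cr + 26% × (6,495.00 Cr − 4,700.00 Cr) = 594.30 Cr + 26% × 1,795.00 Cr = 1,061.00 Cr
Social Insurance: 3.6% × 6,690.00 Cr = 240.84 Cr
Total withheld: 1,061.00 Cr + 240.84 Cr = 1,301.84 Cr
Net pay: 6,690.00 Cr − 1,301.84 Cr = 5,388.16 Cr

5,388.16 Cr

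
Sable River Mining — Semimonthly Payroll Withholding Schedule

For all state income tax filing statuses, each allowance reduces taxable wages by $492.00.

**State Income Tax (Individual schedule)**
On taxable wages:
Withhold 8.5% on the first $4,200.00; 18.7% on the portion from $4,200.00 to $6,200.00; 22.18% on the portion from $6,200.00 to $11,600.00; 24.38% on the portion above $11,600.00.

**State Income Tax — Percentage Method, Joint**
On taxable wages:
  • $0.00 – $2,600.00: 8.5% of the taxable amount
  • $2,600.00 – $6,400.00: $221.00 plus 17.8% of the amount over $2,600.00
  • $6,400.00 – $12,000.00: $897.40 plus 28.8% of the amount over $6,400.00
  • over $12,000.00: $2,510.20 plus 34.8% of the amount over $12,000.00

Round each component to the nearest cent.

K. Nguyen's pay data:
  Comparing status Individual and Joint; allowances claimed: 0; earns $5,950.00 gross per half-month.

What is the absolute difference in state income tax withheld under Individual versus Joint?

State Income Tax (Individual): taxable = $5,950.00
  $357.00 + 18.7% × ($5,950.00 − $4,200.00) = $357.00 + 18.7% × $1,750.00 = $684.25
State Income Tax (Joint): taxable = $5,950.00
  $221.00 + 17.8% × ($5,950.00 − $2,600.00) = $221.00 + 17.8% × $3,350.00 = $817.30
Difference: |$684.25 − $817.30| = $133.05 (higher under Joint)

$133.05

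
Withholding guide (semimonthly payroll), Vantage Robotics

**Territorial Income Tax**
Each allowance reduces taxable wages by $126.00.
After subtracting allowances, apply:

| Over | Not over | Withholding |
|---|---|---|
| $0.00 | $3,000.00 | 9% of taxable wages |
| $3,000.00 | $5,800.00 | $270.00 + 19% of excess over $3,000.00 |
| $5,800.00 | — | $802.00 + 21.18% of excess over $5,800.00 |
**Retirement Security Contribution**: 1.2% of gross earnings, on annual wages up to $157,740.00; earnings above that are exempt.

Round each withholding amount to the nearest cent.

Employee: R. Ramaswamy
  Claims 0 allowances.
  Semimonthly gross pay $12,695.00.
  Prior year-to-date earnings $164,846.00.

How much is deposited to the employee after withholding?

Territorial Income Tax: taxable = $12,695.00
  $802.00 + 21.18% × ($12,695.00 − $5,800.00) = $802.00 + 21.18% × $6,895.00 = $2,262.36
Retirement Security Contribution: YTD $164,846.00 ≥ cap $157,740.00 → $0.00
Total withheld: $2,262.36 + $0.00 = $2,262.36
Net pay: $12,695.00 − $2,262.36 = $10,432.64

$10,432.64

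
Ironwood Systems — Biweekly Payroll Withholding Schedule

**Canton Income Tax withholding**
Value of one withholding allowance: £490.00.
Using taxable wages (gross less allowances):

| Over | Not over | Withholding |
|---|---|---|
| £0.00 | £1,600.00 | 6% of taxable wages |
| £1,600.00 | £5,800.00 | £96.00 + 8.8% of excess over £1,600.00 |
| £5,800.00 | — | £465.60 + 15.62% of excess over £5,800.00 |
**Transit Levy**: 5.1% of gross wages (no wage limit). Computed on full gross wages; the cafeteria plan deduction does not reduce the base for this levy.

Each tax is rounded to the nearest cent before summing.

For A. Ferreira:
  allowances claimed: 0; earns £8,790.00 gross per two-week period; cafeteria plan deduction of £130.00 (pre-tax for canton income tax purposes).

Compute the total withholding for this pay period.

£1,360.62

Canton Income Tax: taxable = £8,790.00 − £130.00 = £8,660.00
  £465.60 + 15.62% × (£8,660.00 − £5,800.00) = £465.60 + 15.62% × £2,860.00 = £912.33
Transit Levy: 5.1% × £8,790.00 = £448.29
Total: £912.33 + £448.29 = £1,360.62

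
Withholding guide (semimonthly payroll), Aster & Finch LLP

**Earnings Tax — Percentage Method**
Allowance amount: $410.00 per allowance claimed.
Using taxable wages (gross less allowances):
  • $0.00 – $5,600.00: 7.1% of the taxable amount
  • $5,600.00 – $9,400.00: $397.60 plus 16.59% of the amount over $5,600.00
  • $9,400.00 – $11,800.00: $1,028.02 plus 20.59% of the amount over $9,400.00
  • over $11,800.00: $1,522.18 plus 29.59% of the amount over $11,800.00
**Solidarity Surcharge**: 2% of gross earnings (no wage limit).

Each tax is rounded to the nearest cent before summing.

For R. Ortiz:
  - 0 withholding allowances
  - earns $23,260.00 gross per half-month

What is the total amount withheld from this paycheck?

$5,378.39

Earnings Tax: taxable = $23,260.00
  $1,522.18 + 29.59% × ($23,260.00 − $11,800.00) = $1,522.18 + 29.59% × $11,460.00 = $4,913.19
Solidarity Surcharge: 2% × $23,260.00 = $465.20
Total: $4,913.19 + $465.20 = $5,378.39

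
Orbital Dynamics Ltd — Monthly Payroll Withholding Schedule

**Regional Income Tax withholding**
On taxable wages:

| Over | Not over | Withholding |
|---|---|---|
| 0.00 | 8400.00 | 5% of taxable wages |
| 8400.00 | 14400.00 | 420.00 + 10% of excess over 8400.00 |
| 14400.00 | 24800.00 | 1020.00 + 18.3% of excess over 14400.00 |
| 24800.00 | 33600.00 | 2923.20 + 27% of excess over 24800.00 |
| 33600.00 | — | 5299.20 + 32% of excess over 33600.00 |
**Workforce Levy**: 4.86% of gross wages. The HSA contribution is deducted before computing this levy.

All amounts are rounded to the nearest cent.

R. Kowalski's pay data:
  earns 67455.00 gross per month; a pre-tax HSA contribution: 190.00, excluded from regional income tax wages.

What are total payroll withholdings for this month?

Regional Income Tax: taxable = 67455.00 − 190.00 = 67265.00
  5299.20 + 32% × (67265.00 − 33600.00) = 5299.20 + 32% × 33665.00 = 16072.00
Workforce Levy: 4.86% × 67265.00 = 3269.08
Total: 16072.00 + 3269.08 = 19341.08

19341.08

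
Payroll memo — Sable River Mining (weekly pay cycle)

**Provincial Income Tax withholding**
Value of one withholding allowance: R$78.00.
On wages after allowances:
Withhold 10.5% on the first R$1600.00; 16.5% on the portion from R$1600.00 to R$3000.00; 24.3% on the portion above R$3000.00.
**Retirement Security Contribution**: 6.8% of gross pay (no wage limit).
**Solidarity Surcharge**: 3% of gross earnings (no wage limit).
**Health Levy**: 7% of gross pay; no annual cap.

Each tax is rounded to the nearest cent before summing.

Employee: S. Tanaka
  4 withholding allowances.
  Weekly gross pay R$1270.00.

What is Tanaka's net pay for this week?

R$956.05

Provincial Income Tax: taxable = R$1270.00 − 4×R$78.00 = R$958.00
  10.5% × R$958.00 = R$100.59
Retirement Security Contribution: 6.8% × R$1270.00 = R$86.36
Solidarity Surcharge: 3% × R$1270.00 = R$38.10
Health Levy: 7% × R$1270.00 = R$88.90
Total withheld: R$100.59 + R$86.36 + R$38.10 + R$88.90 = R$313.95
Net pay: R$1270.00 − R$313.95 = R$956.05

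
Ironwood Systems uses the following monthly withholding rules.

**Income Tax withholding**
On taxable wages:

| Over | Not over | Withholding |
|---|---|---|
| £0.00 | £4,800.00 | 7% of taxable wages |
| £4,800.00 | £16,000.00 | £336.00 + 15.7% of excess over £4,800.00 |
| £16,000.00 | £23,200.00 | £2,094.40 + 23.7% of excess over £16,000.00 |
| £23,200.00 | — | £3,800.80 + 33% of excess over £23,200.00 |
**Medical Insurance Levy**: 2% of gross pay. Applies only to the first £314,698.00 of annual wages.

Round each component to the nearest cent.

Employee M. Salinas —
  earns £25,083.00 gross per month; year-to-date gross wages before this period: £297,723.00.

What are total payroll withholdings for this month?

Income Tax: taxable = £25,083.00
  £3,800.80 + 33% × (£25,083.00 − £23,200.00) = £3,800.80 + 33% × £1,883.00 = £4,422.19
Medical Insurance Levy: cap £314,698.00 − YTD £297,723.00 = £16,975.00 subject; 2% × £16,975.00 = £339.50
Total: £4,422.19 + £339.50 = £4,761.69

£4,761.69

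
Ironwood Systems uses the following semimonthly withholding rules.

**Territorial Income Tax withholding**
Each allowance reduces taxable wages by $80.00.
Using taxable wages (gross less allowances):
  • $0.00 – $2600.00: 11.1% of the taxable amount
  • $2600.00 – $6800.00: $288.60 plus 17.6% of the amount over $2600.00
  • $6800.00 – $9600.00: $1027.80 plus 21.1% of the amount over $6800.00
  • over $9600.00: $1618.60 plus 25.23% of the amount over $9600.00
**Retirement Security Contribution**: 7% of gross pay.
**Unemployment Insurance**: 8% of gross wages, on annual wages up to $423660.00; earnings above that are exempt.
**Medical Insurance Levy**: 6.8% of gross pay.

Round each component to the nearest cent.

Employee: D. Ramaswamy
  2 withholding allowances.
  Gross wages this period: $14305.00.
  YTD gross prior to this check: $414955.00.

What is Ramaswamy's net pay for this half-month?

$8869.21

Territorial Income Tax: taxable = $14305.00 − 2×$80.00 = $14145.00
  $1618.60 + 25.23% × ($14145.00 − $9600.00) = $1618.60 + 25.23% × $4545.00 = $2765.30
Retirement Security Contribution: 7% × $14305.00 = $1001.35
Unemployment Insurance: cap $423660.00 − YTD $414955.00 = $8705.00 subject; 8% × $8705.00 = $696.40
Medical Insurance Levy: 6.8% × $14305.00 = $972.74
Total withheld: $2765.30 + $1001.35 + $696.40 + $972.74 = $5435.79
Net pay: $14305.00 − $5435.79 = $8869.21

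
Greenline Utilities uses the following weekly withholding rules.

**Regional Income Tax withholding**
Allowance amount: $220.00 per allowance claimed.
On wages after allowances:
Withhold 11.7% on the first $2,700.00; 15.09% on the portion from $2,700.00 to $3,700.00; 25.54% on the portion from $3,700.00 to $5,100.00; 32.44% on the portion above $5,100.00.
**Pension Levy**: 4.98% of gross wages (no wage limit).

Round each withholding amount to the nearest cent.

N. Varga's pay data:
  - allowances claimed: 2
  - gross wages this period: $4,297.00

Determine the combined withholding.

Regional Income Tax: taxable = $4,297.00 − 2×$220.00 = $3,857.00
  $466.80 + 25.54% × ($3,857.00 − $3,700.00) = $466.80 + 25.54% × $157.00 = $506.90
Pension Levy: 4.98% × $4,297.00 = $213.99
Total: $506.90 + $213.99 = $720.89

$720.89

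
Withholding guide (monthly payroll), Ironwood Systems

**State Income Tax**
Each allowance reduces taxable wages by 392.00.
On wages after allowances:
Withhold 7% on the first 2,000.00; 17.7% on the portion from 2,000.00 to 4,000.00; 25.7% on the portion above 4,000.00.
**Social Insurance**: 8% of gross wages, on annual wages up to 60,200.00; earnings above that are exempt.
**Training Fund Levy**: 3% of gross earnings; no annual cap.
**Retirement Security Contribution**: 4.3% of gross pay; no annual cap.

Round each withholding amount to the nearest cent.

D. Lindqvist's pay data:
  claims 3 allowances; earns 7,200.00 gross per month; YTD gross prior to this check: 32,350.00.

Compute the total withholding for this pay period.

State Income Tax: taxable = 7,200.00 − 3×392.00 = 6,024.00
  494.00 + 25.7% × (6,024.00 − 4,000.00) = 494.00 + 25.7% × 2,024.00 = 1,014.17
Social Insurance: 8% × 7,200.00 = 576.00
Training Fund Levy: 3% × 7,200.00 = 216.00
Retirement Security Contribution: 4.3% × 7,200.00 = 309.60
Total: 1,014.17 + 576.00 + 216.00 + 309.60 = 2,115.77

2,115.77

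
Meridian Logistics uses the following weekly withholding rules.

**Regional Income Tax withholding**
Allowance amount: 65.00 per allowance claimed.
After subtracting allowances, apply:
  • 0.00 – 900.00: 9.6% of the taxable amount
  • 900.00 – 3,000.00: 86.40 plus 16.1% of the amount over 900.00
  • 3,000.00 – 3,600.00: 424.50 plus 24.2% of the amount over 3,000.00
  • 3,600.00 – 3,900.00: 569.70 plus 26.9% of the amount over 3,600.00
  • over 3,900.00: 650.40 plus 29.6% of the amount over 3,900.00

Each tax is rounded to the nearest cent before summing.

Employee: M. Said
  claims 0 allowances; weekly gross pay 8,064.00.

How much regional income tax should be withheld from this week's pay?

Regional Income Tax: taxable = 8,064.00
  650.40 + 29.6% × (8,064.00 − 3,900.00) = 650.40 + 29.6% × 4,164.00 = 1,882.94

1,882.94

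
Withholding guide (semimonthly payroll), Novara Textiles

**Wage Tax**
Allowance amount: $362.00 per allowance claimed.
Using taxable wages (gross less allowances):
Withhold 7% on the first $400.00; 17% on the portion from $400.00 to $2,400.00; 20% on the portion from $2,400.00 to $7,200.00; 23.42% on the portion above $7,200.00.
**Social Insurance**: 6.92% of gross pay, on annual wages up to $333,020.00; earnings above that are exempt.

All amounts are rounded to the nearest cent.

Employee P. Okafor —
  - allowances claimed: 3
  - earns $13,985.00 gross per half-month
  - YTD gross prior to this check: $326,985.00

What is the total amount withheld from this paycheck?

Wage Tax: taxable = $13,985.00 − 3×$362.00 = $12,899.00
  $1,328.00 + 23.42% × ($12,899.00 − $7,200.00) = $1,328.00 + 23.42% × $5,699.00 = $2,662.71
Social Insurance: cap $333,020.00 − YTD $326,985.00 = $6,035.00 subject; 6.92% × $6,035.00 = $417.62
Total: $2,662.71 + $417.62 = $3,080.33

$3,080.33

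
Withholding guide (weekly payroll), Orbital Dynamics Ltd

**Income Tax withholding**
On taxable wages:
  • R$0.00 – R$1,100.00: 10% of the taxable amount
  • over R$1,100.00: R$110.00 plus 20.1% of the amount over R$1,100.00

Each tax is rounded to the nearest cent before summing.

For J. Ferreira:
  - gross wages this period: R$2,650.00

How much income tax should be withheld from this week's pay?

R$421.55

Income Tax: taxable = R$2,650.00
  R$110.00 + 20.1% × (R$2,650.00 − R$1,100.00) = R$110.00 + 20.1% × R$1,550.00 = R$421.55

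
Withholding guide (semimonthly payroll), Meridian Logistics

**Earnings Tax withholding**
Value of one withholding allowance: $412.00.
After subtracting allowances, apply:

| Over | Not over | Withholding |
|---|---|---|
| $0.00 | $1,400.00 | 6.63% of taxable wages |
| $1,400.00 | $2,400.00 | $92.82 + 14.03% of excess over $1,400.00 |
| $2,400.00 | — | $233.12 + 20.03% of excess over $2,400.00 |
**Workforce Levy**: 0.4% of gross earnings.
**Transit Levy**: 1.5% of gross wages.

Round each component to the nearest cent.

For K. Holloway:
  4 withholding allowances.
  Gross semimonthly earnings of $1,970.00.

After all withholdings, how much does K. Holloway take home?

Earnings Tax: taxable = $1,970.00 − 4×$412.00 = $322.00
  6.63% × $322.00 = $21.35
Workforce Levy: 0.4% × $1,970.00 = $7.88
Transit Levy: 1.5% × $1,970.00 = $29.55
Total withheld: $21.35 + $7.88 + $29.55 = $58.78
Net pay: $1,970.00 − $58.78 = $1,911.22

$1,911.22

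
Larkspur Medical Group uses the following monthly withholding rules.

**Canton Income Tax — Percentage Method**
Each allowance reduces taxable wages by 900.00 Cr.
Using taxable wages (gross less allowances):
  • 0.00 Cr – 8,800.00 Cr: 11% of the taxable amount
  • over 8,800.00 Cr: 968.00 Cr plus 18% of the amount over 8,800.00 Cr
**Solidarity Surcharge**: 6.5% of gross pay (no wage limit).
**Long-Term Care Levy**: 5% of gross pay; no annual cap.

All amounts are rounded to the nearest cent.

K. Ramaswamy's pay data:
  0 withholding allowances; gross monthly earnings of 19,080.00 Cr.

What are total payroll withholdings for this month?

5,012.60 Cr

Canton Income Tax: taxable = 19,080.00 Cr
  968.00 Cr + 18% × (19,080.00 Cr − 8,800.00 Cr) = 968.00 Cr + 18% × 10,280.00 Cr = 2,818.40 Cr
Solidarity Surcharge: 6.5% × 19,080.00 Cr = 1,240.20 Cr
Long-Term Care Levy: 5% × 19,080.00 Cr = 954.00 Cr
Total: 2,818.40 Cr + 1,240.20 Cr + 954.00 Cr = 5,012.60 Cr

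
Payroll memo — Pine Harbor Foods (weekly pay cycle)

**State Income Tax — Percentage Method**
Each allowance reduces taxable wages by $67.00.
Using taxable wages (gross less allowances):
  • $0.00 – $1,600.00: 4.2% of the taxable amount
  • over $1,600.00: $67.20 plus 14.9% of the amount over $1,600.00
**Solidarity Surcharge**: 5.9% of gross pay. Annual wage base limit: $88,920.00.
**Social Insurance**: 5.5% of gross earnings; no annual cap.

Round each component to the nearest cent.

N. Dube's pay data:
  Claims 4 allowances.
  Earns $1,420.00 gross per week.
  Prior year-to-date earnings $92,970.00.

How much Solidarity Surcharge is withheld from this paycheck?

Solidarity Surcharge: YTD $92,970.00 ≥ cap $88,920.00 → $0.00

$0.00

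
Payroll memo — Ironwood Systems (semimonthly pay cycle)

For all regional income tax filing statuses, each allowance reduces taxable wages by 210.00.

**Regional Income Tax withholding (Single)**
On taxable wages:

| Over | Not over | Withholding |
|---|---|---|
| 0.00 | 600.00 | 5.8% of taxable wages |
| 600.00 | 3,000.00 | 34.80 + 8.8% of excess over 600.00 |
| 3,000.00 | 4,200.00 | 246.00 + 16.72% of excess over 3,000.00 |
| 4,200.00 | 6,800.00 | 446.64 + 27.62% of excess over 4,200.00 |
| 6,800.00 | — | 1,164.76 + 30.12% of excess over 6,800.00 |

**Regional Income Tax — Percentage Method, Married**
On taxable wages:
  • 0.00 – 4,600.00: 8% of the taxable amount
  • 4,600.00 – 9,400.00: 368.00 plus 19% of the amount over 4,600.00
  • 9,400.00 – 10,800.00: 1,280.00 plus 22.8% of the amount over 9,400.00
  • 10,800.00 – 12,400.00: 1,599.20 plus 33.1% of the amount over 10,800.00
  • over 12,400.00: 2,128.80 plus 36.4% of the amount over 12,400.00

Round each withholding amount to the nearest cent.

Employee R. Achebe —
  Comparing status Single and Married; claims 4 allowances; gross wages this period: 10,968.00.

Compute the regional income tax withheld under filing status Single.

2,167.15

Regional Income Tax (Single): taxable = 10,968.00 − 4×210.00 = 10,128.00
  1,164.76 + 30.12% × (10,128.00 − 6,800.00) = 1,164.76 + 30.12% × 3,328.00 = 2,167.15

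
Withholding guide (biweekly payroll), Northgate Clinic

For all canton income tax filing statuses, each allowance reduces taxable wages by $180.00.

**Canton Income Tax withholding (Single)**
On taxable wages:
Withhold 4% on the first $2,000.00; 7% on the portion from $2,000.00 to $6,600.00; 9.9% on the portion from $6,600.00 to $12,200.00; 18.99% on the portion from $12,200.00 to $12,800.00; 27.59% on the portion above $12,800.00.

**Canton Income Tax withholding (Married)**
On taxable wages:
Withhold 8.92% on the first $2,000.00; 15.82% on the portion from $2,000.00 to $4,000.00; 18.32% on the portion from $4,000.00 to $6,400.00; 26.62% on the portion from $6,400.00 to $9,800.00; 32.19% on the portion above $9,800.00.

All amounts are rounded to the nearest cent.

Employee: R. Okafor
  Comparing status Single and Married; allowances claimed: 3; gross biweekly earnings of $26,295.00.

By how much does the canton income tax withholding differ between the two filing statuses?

$2,330.85

Canton Income Tax (Single): taxable = $26,295.00 − 3×$180.00 = $25,755.00
  $1,070.34 + 27.59% × ($25,755.00 − $12,800.00) = $1,070.34 + 27.59% × $12,955.00 = $4,644.62
Canton Income Tax (Married): taxable = $26,295.00 − 3×$180.00 = $25,755.00
  $1,839.56 + 32.19% × ($25,755.00 − $9,800.00) = $1,839.56 + 32.19% × $15,955.00 = $6,975.47
Difference: |$4,644.62 − $6,975.47| = $2,330.85 (higher under Married)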